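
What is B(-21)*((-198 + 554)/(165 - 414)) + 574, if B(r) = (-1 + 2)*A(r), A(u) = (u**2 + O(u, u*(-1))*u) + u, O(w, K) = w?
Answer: -54530/83 ≈ -656.99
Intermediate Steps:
A(u) = u + 2*u**2 (A(u) = (u**2 + u*u) + u = (u**2 + u**2) + u = 2*u**2 + u = u + 2*u**2)
B(r) = r*(1 + 2*r) (B(r) = (-1 + 2)*(r*(1 + 2*r)) = 1*(r*(1 + 2*r)) = r*(1 + 2*r))
B(-21)*((-198 + 554)/(165 - 414)) + 574 = (-21*(1 + 2*(-21)))*((-198 + 554)/(165 - 414)) + 574 = (-21*(1 - 42))*(356/(-249)) + 574 = (-21*(-41))*(356*(-1/249)) + 574 = 861*(-356/249) + 574 = -102172/83 + 574 = -54530/83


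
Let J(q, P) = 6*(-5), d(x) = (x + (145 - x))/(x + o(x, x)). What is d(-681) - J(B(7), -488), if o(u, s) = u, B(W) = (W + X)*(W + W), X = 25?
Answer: 40715/1362 ≈ 29.894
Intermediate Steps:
B(W) = 2*W*(25 + W) (B(W) = (W + 25)*(W + W) = (25 + W)*(2*W) = 2*W*(25 + W))
d(x) = 145/(2*x) (d(x) = (x + (145 - x))/(x + x) = 145/((2*x)) = 145*(1/(2*x)) = 145/(2*x))
J(q, P) = -30
d(-681) - J(B(7), -488) = (145/2)/(-681) - 1*(-30) = (145/2)*(-1/681) + 30 = -145/1362 + 30 = 40715/1362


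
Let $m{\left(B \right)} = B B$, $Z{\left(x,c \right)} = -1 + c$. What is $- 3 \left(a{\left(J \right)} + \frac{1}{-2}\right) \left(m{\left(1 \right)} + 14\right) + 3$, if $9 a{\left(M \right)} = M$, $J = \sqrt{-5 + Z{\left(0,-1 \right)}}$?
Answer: $\frac{51}{2} - 5 i \sqrt{7} \approx 25.5 - 13.229 i$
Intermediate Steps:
$m{\left(B \right)} = B^{2}$
$J = i \sqrt{7}$ ($J = \sqrt{-5 - 2} = \sqrt{-7} = i \sqrt{7} \approx 2.6458 i$)
$a{\left(M \right)} = \frac{M}{9}$
$- 3 \left(a{\left(J \right)} + \frac{1}{-2}\right) \left(m{\left(1 \right)} + 14\right) + 3 = - 3 \left(\frac{i \sqrt{7}}{9} + \frac{1}{-2}\right) \left(1^{2} + 14\right) + 3 = - 3 \left(\frac{i \sqrt{7}}{9} - \frac{1}{2}\right) \left(1 + 14\right) + 3 = - 3 \left(- \frac{1}{2} + \frac{i \sqrt{7}}{9}\right) 15 + 3 = \left(\frac{3}{2} - \frac{i \sqrt{7}}{3}\right) 15 + 3 = \left(\frac{45}{2} - 5 i \sqrt{7}\right) + 3 = \frac{51}{2} - 5 i \sqrt{7}$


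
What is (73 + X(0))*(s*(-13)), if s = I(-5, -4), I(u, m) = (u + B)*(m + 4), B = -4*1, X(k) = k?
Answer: 0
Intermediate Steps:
B = -4
I(u, m) = (-4 + u)*(4 + m) (I(u, m) = (u - 4)*(m + 4) = (-4 + u)*(4 + m))
s = 0 (s = -16 - 4*(-4) + 4*(-5) - 4*(-5) = -16 + 16 - 20 + 20 = 0)
(73 + X(0))*(s*(-13)) = (73 + 0)*(0*(-13)) = 73*0 = 0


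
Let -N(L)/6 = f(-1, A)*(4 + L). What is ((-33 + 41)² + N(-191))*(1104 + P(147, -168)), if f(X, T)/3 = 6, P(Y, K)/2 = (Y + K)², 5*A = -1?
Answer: 40236360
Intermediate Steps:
A = -⅕ (A = (⅕)*(-1) = -⅕ ≈ -0.20000)
P(Y, K) = 2*(K + Y)² (P(Y, K) = 2*(Y + K)² = 2*(K + Y)²)
f(X, T) = 18 (f(X, T) = 3*6 = 18)
N(L) = -432 - 108*L (N(L) = -108*(4 + L) = -6*(72 + 18*L) = -432 - 108*L)
((-33 + 41)² + N(-191))*(1104 + P(147, -168)) = ((-33 + 41)² + (-432 - 108*(-191)))*(1104 + 2*(-168 + 147)²) = (8² + (-432 + 20628))*(1104 + 2*(-21)²) = (64 + 20196)*(1104 + 2*441) = 20260*(1104 + 882) = 20260*1986 = 40236360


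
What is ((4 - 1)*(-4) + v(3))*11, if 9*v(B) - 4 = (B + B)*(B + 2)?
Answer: -814/9 ≈ -90.444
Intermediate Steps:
v(B) = 4/9 + 2*B*(2 + B)/9 (v(B) = 4/9 + ((B + B)*(B + 2))/9 = 4/9 + ((2*B)*(2 + B))/9 = 4/9 + (2*B*(2 + B))/9 = 4/9 + 2*B*(2 + B)/9)
((4 - 1)*(-4) + v(3))*11 = ((4 - 1)*(-4) + (4/9 + (2/9)*3**2 + (4/9)*3))*11 = (3*(-4) + (4/9 + (2/9)*9 + 4/3))*11 = (-12 + (4/9 + 2 + 4/3))*11 = (-12 + 34/9)*11 = -74/9*11 = -814/9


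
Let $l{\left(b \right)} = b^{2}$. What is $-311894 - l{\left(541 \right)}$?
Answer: $-604575$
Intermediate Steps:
$-311894 - l{\left(541 \right)} = -311894 - 541^{2} = -311894 - 292681 = -604575$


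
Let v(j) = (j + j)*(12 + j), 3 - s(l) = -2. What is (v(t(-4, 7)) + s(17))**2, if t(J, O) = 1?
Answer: 961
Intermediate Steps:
s(l) = 5 (s(l) = 3 - 1*(-2) = 3 + 2 = 5)
v(j) = 2*j*(12 + j) (v(j) = (2*j)*(12 + j) = 2*j*(12 + j))
(v(t(-4, 7)) + s(17))**2 = (2*1*(12 + 1) + 5)**2 = (2*1*13 + 5)**2 = (26 + 5)**2 = 31**2 = 961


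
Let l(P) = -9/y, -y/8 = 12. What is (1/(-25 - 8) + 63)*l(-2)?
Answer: 1039/176 ≈ 5.9034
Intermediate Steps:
y = -96 (y = -8*12 = -96)
l(P) = 3/32 (l(P) = -9/(-96) = -9*(-1/96) = 3/32)
(1/(-25 - 8) + 63)*l(-2) = (1/(-25 - 8) + 63)*(3/32) = (1/(-33) + 63)*(3/32) = (-1/33 + 63)*(3/32) = (2078/33)*(3/32) = 1039/176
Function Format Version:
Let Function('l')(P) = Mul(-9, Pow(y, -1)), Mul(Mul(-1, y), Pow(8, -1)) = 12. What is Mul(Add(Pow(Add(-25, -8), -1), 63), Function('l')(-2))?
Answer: Rational(1039, 176) ≈ 5.9034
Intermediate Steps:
y = -96 (y = Mul(-8, 12) = -96)
Function('l')(P) = Rational(3, 32) (Function('l')(P) = Mul(-9, Pow(-96, -1)) = Mul(-9, Rational(-1, 96)) = Rational(3, 32))
Mul(Add(Pow(Add(-25, -8), -1), 63), Function('l')(-2)) = Mul(Add(Pow(Add(-25, -8), -1), 63), Rational(3, 32)) = Mul(Add(Pow(-33, -1), 63), Rational(3, 32)) = Mul(Add(Rational(-1, 33), 63), Rational(3, 32)) = Mul(Rational(2078, 33), Rational(3, 32)) = Rational(1039, 176)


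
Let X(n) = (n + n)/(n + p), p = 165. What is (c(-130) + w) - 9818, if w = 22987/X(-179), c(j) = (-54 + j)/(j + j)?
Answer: -103765111/11635 ≈ -8918.4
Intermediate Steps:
c(j) = (-54 + j)/(2*j) (c(j) = (-54 + j)/((2*j)) = (-54 + j)*(1/(2*j)) = (-54 + j)/(2*j))
X(n) = 2*n/(165 + n) (X(n) = (n + n)/(n + 165) = (2*n)/(165 + n) = 2*n/(165 + n))
w = 160909/179 (w = 22987/((2*(-179)/(165 - 179))) = 22987/((2*(-179)/(-14))) = 22987/((2*(-179)*(-1/14))) = 22987/(179/7) = 22987*(7/179) = 160909/179 ≈ 898.93)
(c(-130) + w) - 9818 = ((½)*(-54 - 130)/(-130) + 160909/179) - 9818 = ((½)*(-1/130)*(-184) + 160909/179) - 9818 = (46/65 + 160909/179) - 9818 = 10467319/11635 - 9818 = -103765111/11635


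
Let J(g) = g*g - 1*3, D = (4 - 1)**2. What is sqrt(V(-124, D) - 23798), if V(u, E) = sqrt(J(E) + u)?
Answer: sqrt(-23798 + I*sqrt(46)) ≈ 0.022 + 154.27*I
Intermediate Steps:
D = 9 (D = 3**2 = 9)
J(g) = -3 + g**2 (J(g) = g**2 - 3 = -3 + g**2)
V(u, E) = sqrt(-3 + u + E**2) (V(u, E) = sqrt((-3 + E**2) + u) = sqrt(-3 + u + E**2))
sqrt(V(-124, D) - 23798) = sqrt(sqrt(-3 - 124 + 9**2) - 23798) = sqrt(sqrt(-3 - 124 + 81) - 23798) = sqrt(sqrt(-46) - 23798) = sqrt(I*sqrt(46) - 23798) = sqrt(-23798 + I*sqrt(46))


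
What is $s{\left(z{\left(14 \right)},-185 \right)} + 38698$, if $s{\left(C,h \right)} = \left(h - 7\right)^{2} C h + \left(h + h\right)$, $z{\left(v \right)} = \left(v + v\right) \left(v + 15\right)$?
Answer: $-5537671752$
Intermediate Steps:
$z{\left(v \right)} = 2 v \left(15 + v\right)$
$s{\left(C,h \right)} = 2 h + C h \left(-7 + h\right)^{2}$ ($s{\left(C,h \right)} = \left(-7 + h\right)^{2} C h + 2 h = C \left(-7 + h\right)^{2} h + 2 h = C h \left(-7 + h\right)^{2} + 2 h = 2 h + C h \left(-7 + h\right)^{2}$)
$s{\left(z{\left(14 \right)},-185 \right)} + 38698 = - 185 \left(2 + 2 \cdot 14 \left(15 + 14\right) \left(-7 - 185\right)^{2}\right) + 38698 = - 185 \left(2 + 2 \cdot 14 \cdot 29 \left(-192\right)^{2}\right) + 38698 = - 185 \left(2 + 812 \cdot 36864\right) + 38698 = - 185 \left(2 + 29933568\right) + 38698 = \left(-185\right) 29933570 + 38698 = -5537710450 + 38698 = -5537671752$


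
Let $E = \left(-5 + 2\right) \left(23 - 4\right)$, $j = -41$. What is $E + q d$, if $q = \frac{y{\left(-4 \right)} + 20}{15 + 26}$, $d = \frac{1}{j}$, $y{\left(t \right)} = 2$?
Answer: $- \frac{95839}{1681} \approx -57.013$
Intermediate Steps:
$d = - \frac{1}{41}$ ($d = \frac{1}{-41} = - \frac{1}{41} \approx -0.02439$)
$E = -57$ ($E = \left(-3\right) 19 = -57$)
$q = \frac{22}{41}$ ($q = \frac{2 + 20}{15 + 26} = \frac{22}{41} \approx 0.53659$)
$E + q d = -57 + \frac{22}{41} \left(- \frac{1}{41}\right) = -57 - \frac{22}{1681} = - \frac{95839}{1681}$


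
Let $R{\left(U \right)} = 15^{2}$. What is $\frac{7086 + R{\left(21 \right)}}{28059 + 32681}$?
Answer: $\frac{7311}{60740} \approx 0.12037$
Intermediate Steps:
$R{\left(U \right)} = 225$
$\frac{7086 + R{\left(21 \right)}}{28059 + 32681} = \frac{7086 + 225}{28059 + 32681} = \frac{7311}{60740}$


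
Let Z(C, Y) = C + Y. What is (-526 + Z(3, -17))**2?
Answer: 291600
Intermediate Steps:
(-526 + Z(3, -17))**2 = (-526 + (3 - 17))**2 = (-526 - 14)**2 = (-540)**2 = 291600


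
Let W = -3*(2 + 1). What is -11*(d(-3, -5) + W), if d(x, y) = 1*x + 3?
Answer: 99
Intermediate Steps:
d(x, y) = 3 + x (d(x, y) = x + 3 = 3 + x)
W = -9 (W = -3*3 = -9)
-11*(d(-3, -5) + W) = -11*((3 - 3) - 9) = -11*(0 - 9) = -11*(-9) = 99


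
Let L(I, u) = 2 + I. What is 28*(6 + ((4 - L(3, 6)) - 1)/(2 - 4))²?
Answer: 1372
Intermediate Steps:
28*(6 + ((4 - L(3, 6)) - 1)/(2 - 4))² = 28*(6 + ((4 - (2 + 3)) - 1)/(2 - 4))² = 28*(6 + ((4 - 1*5) - 1)/(-2))² = 28*(6 + ((4 - 5) - 1)*(-½))² = 28*(6 + (-1 - 1)*(-½))² = 28*(6 - 2*(-½))² = 28*(6 + 1)² = 28*7² = 28*49 = 1372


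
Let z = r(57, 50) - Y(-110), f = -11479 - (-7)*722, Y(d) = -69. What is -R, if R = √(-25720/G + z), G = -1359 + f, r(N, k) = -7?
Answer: -√61825393/973 ≈ -8.0811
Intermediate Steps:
f = -6425 (f = -11479 - 1*(-5054) = -11479 + 5054 = -6425)
G = -7784 (G = -1359 - 6425 = -7784)
z = 62 (z = -7 - 1*(-69) = -7 + 69 = 62)
R = √61825393/973 (R = √(-25720/(-7784) + 62) = √(-25720*(-1/7784) + 62) = √(3215/973 + 62) = √(63541/973) = √61825393/973 ≈ 8.0811)
-R = -√61825393/973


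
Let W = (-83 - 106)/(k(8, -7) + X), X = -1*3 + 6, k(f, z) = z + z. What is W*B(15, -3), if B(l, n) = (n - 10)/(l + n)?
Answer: -819/44 ≈ -18.614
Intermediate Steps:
k(f, z) = 2*z
B(l, n) = (-10 + n)/(l + n)
X = 3 (X = -3 + 6 = 3)
W = 189/11 (W = (-83 - 106)/(2*(-7) + 3) = -189/(-14 + 3) = -189/(-11) = -189*(-1/11) = 189/11 ≈ 17.182)
W*B(15, -3) = 189*((-10 - 3)/(15 - 3))/11 = 189*(-13/12)/11 = 189*((1/12)*(-13))/11 = (189/11)*(-13/12) = -819/44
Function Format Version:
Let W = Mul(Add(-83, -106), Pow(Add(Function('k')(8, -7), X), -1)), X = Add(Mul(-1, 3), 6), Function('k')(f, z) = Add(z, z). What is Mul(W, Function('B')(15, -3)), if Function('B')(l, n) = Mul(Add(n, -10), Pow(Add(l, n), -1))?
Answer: Rational(-819, 44) ≈ -18.614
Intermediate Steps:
Function('k')(f, z) = Mul(2, z)
Function('B')(l, n) = Mul(Pow(Add(l, n), -1), Add(-10, n)) (Function('B')(l, n) = Mul(Add(-10, n), Pow(Add(l, n), -1)) = Mul(Pow(Add(l, n), -1), Add(-10, n)))
X = 3 (X = Add(-3, 6) = 3)
W = Rational(189, 11) (W = Mul(Add(-83, -106), Pow(Add(Mul(2, -7), 3), -1)) = Mul(-189, Pow(Add(-14, 3), -1)) = Mul(-189, Pow(-11, -1)) = Mul(-189, Rational(-1, 11)) = Rational(189, 11) ≈ 17.182)
Mul(W, Function('B')(15, -3)) = Mul(Rational(189, 11), Mul(Pow(Add(15, -3), -1), Add(-10, -3))) = Mul(Rational(189, 11), Mul(Pow(12, -1), -13)) = Mul(Rational(189, 11), Mul(Rational(1, 12), -13)) = Mul(Rational(189, 11), Rational(-13, 12)) = Rational(-819, 44)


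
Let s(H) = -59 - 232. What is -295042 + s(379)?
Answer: -295333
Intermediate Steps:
s(H) = -291
-295042 + s(379) = -295042 - 291 = -295333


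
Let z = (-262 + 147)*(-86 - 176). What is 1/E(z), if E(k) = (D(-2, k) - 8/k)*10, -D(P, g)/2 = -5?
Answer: 3013/301292 ≈ 0.010000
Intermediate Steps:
z = 30130 (z = -115*(-262) = 30130)
D(P, g) = 10 (D(P, g) = -2*(-5) = 10)
E(k) = 100 - 80/k (E(k) = (10 - 8/k)*10 = 100 - 80/k)
1/E(z) = 1/(100 - 80/30130) = 1/(100 - 80*1/30130) = 1/(100 - 8/3013) = 1/(301292/3013) = 3013/301292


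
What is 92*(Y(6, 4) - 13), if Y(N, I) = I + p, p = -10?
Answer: -1748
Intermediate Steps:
Y(N, I) = -10 + I (Y(N, I) = I - 10 = -10 + I)
92*(Y(6, 4) - 13) = 92*((-10 + 4) - 13) = 92*(-6 - 13) = 92*(-19) = -1748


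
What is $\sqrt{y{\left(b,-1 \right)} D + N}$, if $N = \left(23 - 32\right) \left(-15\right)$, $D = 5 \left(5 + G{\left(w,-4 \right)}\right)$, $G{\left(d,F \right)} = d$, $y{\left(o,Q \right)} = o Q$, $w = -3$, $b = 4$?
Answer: $\sqrt{95} \approx 9.7468$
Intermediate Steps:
$y{\left(o,Q \right)} = Q o$
$D = 10$ ($D = 5 \left(5 - 3\right) = 5 \cdot 2 = 10$)
$N = 135$ ($N = \left(-9\right) \left(-15\right) = 135$)
$\sqrt{y{\left(b,-1 \right)} D + N} = \sqrt{\left(-1\right) 4 \cdot 10 + 135} = \sqrt{\left(-4\right) 10 + 135} = \sqrt{-40 + 135} = \sqrt{95}$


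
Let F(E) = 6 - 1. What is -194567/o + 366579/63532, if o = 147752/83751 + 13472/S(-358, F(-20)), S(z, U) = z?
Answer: 46377405190198347/8540275250024 ≈ 5430.4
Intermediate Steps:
F(E) = 5
o = -537699128/14991429 (o = 147752/83751 + 13472/(-358) = 147752*(1/83751) + 13472*(-1/358) = 147752/83751 - 6736/179 = -537699128/14991429 ≈ -35.867)
-194567/o + 366579/63532 = -194567/(-537699128/14991429) + 366579/63532 = -194567*(-14991429/537699128) + 366579*(1/63532) = 2916837366243/537699128 + 366579/63532 = 46377405190198347/8540275250024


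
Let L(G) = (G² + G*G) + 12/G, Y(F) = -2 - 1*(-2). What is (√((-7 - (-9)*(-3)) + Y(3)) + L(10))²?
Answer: 1011186/25 + 2012*I*√34/5 ≈ 40447.0 + 2346.4*I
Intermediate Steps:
Y(F) = 0 (Y(F) = -2 + 2 = 0)
L(G) = 2*G² + 12/G (L(G) = (G² + G²) + 12/G = 2*G² + 12/G)
(√((-7 - (-9)*(-3)) + Y(3)) + L(10))² = (√((-7 - (-9)*(-3)) + 0) + 2*(6 + 10³)/10)² = (√((-7 - 1*27) + 0) + 2*(⅒)*(6 + 1000))² = (√((-7 - 27) + 0) + 2*(⅒)*1006)² = (√(-34 + 0) + 1006/5)² = (√(-34) + 1006/5)² = (I*√34 + 1006/5)² = (1006/5 + I*√34)²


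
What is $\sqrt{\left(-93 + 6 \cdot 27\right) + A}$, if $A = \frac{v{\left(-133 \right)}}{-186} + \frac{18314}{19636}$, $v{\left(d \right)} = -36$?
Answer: $\frac{\sqrt{6496057972766}}{304358} \approx 8.3741$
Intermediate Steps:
$A = \frac{342775}{304358}$ ($A = - \frac{36}{-186} + \frac{18314}{19636} = \left(-36\right) \left(- \frac{1}{186}\right) + 18314 \cdot \frac{1}{19636} = \frac{6}{31} + \frac{9157}{9818} = \frac{342775}{304358} \approx 1.1262$)
$\sqrt{\left(-93 + 6 \cdot 27\right) + A} = \sqrt{\left(-93 + 6 \cdot 27\right) + \frac{342775}{304358}} = \sqrt{\left(-93 + 162\right) + \frac{342775}{304358}} = \sqrt{69 + \frac{342775}{304358}} = \sqrt{\frac{21343477}{304358}} = \frac{\sqrt{6496057972766}}{304358}$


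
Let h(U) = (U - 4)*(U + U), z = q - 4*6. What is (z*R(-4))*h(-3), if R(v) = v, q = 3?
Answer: 3528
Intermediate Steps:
z = -21 (z = 3 - 4*6 = 3 - 24 = -21)
h(U) = 2*U*(-4 + U) (h(U) = (-4 + U)*(2*U) = 2*U*(-4 + U))
(z*R(-4))*h(-3) = (-21*(-4))*(2*(-3)*(-4 - 3)) = 84*(2*(-3)*(-7)) = 84*42 = 3528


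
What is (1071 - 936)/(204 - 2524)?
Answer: -27/464 ≈ -0.058190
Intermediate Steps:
(1071 - 936)/(204 - 2524) = 135/(-2320) = 135*(-1/2320) = -27/464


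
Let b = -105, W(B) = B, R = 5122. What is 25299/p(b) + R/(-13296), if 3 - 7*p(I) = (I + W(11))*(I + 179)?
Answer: 1159492265/46263432 ≈ 25.063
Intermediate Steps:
p(I) = 3/7 - (11 + I)*(179 + I)/7 (p(I) = 3/7 - (I + 11)*(I + 179)/7 = 3/7 - (11 + I)*(179 + I)/7)
25299/p(b) + R/(-13296) = 25299/(-1966/7 - 190/7*(-105) - ⅐*(-105)²) + 5122/(-13296) = 25299/(-1966/7 + 2850 - ⅐*11025) + 5122*(-1/13296) = 25299/(-1966/7 + 2850 - 1575) - 2561/6648 = 25299/(6959/7) - 2561/6648 = 25299*(7/6959) - 2561/6648 = 177093/6959 - 2561/6648 = 1159492265/46263432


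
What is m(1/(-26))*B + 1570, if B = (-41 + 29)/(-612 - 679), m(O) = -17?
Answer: 2026666/1291 ≈ 1569.8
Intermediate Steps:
B = 12/1291 (B = -12/(-1291) = -12*(-1/1291) = 12/1291 ≈ 0.0092951)
m(1/(-26))*B + 1570 = -17*12/1291 + 1570 = -204/1291 + 1570 = 2026666/1291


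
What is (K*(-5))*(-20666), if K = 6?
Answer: 619980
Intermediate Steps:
(K*(-5))*(-20666) = (6*(-5))*(-20666) = -30*(-20666) = 619980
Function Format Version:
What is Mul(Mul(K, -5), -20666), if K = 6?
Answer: 619980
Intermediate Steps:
Mul(Mul(K, -5), -20666) = Mul(Mul(6, -5), -20666) = Mul(-30, -20666) = 619980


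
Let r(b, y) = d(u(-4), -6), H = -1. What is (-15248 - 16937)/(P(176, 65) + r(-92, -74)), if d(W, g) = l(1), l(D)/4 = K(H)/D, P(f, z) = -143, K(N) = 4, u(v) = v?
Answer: 32185/127 ≈ 253.43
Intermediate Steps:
l(D) = 16/D (l(D) = 4*(4/D) = 16/D)
d(W, g) = 16 (d(W, g) = 16/1 = 16*1 = 16)
r(b, y) = 16
(-15248 - 16937)/(P(176, 65) + r(-92, -74)) = (-15248 - 16937)/(-143 + 16) = -32185/(-127) = -32185*(-1/127) = 32185/127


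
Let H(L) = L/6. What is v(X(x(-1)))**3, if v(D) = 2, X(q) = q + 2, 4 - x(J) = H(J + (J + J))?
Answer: 8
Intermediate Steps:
H(L) = L/6 (H(L) = L*(1/6) = L/6)
x(J) = 4 - J/2 (x(J) = 4 - (J + (J + J))/6 = 4 - (J + 2*J)/6 = 4 - 3*J/6 = 4 - J/2)
X(q) = 2 + q
v(X(x(-1)))**3 = 2**3 = 8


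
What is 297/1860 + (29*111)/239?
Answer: 2019441/148180 ≈ 13.628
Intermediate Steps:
297/1860 + (29*111)/239 = 297*(1/1860) + 3219*(1/239) = 99/620 + 3219/239 = 2019441/148180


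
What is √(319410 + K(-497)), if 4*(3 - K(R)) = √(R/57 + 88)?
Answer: √(4151091348 - 57*√257583)/114 ≈ 565.16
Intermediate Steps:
K(R) = 3 - √(88 + R/57)/4 (K(R) = 3 - √(R/57 + 88)/4 = 3 - √(88 + R/57)/4)
√(319410 + K(-497)) = √(319410 + (3 - √(285912 + 57*(-497))/228)) = √(319410 + (3 - √(285912 - 28329)/228)) = √(319410 + (3 - √257583/228)) = √(319413 - √257583/228)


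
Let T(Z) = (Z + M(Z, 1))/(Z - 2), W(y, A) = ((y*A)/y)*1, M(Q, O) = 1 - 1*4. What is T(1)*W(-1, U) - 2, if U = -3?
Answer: -8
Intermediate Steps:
M(Q, O) = -3 (M(Q, O) = 1 - 4 = -3)
W(y, A) = A (W(y, A) = ((A*y)/y)*1 = A*1 = A)
T(Z) = (-3 + Z)/(-2 + Z) (T(Z) = (Z - 3)/(Z - 2) = (-3 + Z)/(-2 + Z))
T(1)*W(-1, U) - 2 = ((-3 + 1)/(-2 + 1))*(-3) - 2 = (-2/(-1))*(-3) - 2 = -1*(-2)*(-3) - 2 = 2*(-3) - 2 = -6 - 2 = -8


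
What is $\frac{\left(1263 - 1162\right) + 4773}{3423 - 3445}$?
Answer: $- \frac{2437}{11} \approx -221.55$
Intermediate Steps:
$\frac{\left(1263 - 1162\right) + 4773}{3423 - 3445} = \frac{101 + 4773}{-22} = 4874 \left(- \frac{1}{22}\right) = - \frac{2437}{11}$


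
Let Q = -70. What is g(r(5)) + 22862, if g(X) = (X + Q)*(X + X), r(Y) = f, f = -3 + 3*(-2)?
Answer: 24284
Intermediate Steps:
f = -9 (f = -3 - 6 = -9)
r(Y) = -9
g(X) = 2*X*(-70 + X) (g(X) = (X - 70)*(X + X) = (-70 + X)*(2*X) = 2*X*(-70 + X))
g(r(5)) + 22862 = 2*(-9)*(-70 - 9) + 22862 = 2*(-9)*(-79) + 22862 = 1422 + 22862 = 24284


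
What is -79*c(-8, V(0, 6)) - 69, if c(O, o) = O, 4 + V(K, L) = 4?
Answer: 563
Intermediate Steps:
V(K, L) = 0 (V(K, L) = -4 + 4 = 0)
-79*c(-8, V(0, 6)) - 69 = -79*(-8) - 69 = 632 - 69 = 563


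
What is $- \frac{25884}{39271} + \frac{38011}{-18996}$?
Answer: $- \frac{1984422445}{745991916} \approx -2.6601$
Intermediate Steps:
$- \frac{25884}{39271} + \frac{38011}{-18996} = \left(-25884\right) \frac{1}{39271} + 38011 \left(- \frac{1}{18996}\right) = - \frac{25884}{39271} - \frac{38011}{18996} = - \frac{1984422445}{745991916}$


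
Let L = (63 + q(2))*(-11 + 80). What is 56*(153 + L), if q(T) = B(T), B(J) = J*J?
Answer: 267456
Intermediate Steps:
B(J) = J**2
q(T) = T**2
L = 4623 (L = (63 + 2**2)*(-11 + 80) = (63 + 4)*69 = 67*69 = 4623)
56*(153 + L) = 56*(153 + 4623) = 56*4776 = 267456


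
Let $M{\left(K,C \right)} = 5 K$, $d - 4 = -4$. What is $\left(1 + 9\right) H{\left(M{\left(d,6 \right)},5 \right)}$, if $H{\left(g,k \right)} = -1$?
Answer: $-10$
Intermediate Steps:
$d = 0$ ($d = 4 - 4 = 0$)
$\left(1 + 9\right) H{\left(M{\left(d,6 \right)},5 \right)} = \left(1 + 9\right) \left(-1\right) = 10 \left(-1\right) = -10$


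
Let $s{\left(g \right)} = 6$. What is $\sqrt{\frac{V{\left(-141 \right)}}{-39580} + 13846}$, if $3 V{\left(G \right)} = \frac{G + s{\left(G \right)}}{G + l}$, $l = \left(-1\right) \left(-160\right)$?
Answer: $\frac{\sqrt{78303849110593}}{75202} \approx 117.67$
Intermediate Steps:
$l = 160$
$V{\left(G \right)} = \frac{6 + G}{3 \left(160 + G\right)}$ ($V{\left(G \right)} = \frac{\left(G + 6\right) \frac{1}{G + 160}}{3} = \frac{\left(6 + G\right) \frac{1}{160 + G}}{3} = \frac{\frac{1}{160 + G} \left(6 + G\right)}{3} = \frac{6 + G}{3 \left(160 + G\right)}$)
$\sqrt{\frac{V{\left(-141 \right)}}{-39580} + 13846} = \sqrt{\frac{\frac{1}{3} \frac{1}{160 - 141} \left(6 - 141\right)}{-39580} + 13846} = \sqrt{\frac{1}{3} \cdot \frac{1}{19} \left(-135\right) \left(- \frac{1}{39580}\right) + 13846} = \sqrt{\left(- \frac{45}{19}\right) \left(- \frac{1}{39580}\right) + 13846} = \sqrt{\frac{9}{150404} + 13846} = \sqrt{\frac{2082493793}{150404}} = \frac{\sqrt{78303849110593}}{75202}$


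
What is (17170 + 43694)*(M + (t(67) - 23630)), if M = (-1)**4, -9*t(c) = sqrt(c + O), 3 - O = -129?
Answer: -1438155456 - 20288*sqrt(199)/3 ≈ -1.4383e+9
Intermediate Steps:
O = 132 (O = 3 - 1*(-129) = 3 + 129 = 132)
t(c) = -sqrt(132 + c)/9 (t(c) = -sqrt(c + 132)/9 = -sqrt(132 + c)/9)
M = 1
(17170 + 43694)*(M + (t(67) - 23630)) = (17170 + 43694)*(1 + (-sqrt(132 + 67)/9 - 23630)) = 60864*(1 + (-sqrt(199)/9 - 23630)) = 60864*(1 + (-23630 - sqrt(199)/9)) = 60864*(-23629 - sqrt(199)/9) = -1438155456 - 20288*sqrt(199)/3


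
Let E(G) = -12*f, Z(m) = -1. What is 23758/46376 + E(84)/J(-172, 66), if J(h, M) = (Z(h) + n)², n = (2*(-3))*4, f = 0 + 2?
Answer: 6867863/14492500 ≈ 0.47389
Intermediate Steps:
f = 2
n = -24 (n = -6*4 = -24)
J(h, M) = 625 (J(h, M) = (-1 - 24)² = (-25)² = 625)
E(G) = -24 (E(G) = -12*2 = -24)
23758/46376 + E(84)/J(-172, 66) = 23758/46376 - 24/625 = 23758*(1/46376) - 24*1/625 = 11879/23188 - 24/625 = 6867863/14492500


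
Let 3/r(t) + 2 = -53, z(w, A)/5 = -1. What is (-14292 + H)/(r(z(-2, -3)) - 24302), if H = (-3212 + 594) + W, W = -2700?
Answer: 1078550/1336613 ≈ 0.80693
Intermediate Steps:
z(w, A) = -5 (z(w, A) = 5*(-1) = -5)
r(t) = -3/55 (r(t) = 3/(-2 - 53) = 3/(-55) = 3*(-1/55) = -3/55)
H = -5318 (H = (-3212 + 594) - 2700 = -2618 - 2700 = -5318)
(-14292 + H)/(r(z(-2, -3)) - 24302) = (-14292 - 5318)/(-3/55 - 24302) = -19610/(-1336613/55) = -19610*(-55/1336613) = 1078550/1336613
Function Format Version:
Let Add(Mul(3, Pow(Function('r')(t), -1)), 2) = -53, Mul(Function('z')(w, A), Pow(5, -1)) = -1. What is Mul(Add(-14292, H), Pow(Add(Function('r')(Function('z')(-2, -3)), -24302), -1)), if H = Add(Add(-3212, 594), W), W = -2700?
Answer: Rational(1078550, 1336613) ≈ 0.80693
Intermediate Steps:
Function('z')(w, A) = -5 (Function('z')(w, A) = Mul(5, -1) = -5)
Function('r')(t) = Rational(-3, 55) (Function('r')(t) = Mul(3, Pow(Add(-2, -53), -1)) = Mul(3, Pow(-55, -1)) = Mul(3, Rational(-1, 55)) = Rational(-3, 55))
H = -5318 (H = Add(Add(-3212, 594), -2700) = Add(-2618, -2700) = -5318)
Mul(Add(-14292, H), Pow(Add(Function('r')(Function('z')(-2, -3)), -24302), -1)) = Mul(Add(-14292, -5318), Pow(Add(Rational(-3, 55), -24302), -1)) = Mul(-19610, Pow(Rational(-1336613, 55), -1)) = Mul(-19610, Rational(-55, 1336613)) = Rational(1078550, 1336613)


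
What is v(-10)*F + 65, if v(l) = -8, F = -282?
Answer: 2321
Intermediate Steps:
v(-10)*F + 65 = -8*(-282) + 65 = 2256 + 65 = 2321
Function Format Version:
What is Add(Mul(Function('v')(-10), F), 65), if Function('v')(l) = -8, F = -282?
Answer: 2321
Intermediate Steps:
Add(Mul(Function('v')(-10), F), 65) = Add(Mul(-8, -282), 65) = Add(2256, 65) = 2321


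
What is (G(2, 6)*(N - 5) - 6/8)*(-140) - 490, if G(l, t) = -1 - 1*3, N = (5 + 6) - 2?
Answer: 1855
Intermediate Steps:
N = 9 (N = 11 - 2 = 9)
G(l, t) = -4 (G(l, t) = -1 - 3 = -4)
(G(2, 6)*(N - 5) - 6/8)*(-140) - 490 = (-4*(9 - 5) - 6/8)*(-140) - 490 = (-4*4 - 6*⅛)*(-140) - 490 = (-16 - ¾)*(-140) - 490 = -67/4*(-140) - 490 = 2345 - 490 = 1855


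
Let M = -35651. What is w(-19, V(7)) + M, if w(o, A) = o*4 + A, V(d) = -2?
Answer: -35729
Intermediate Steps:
w(o, A) = A + 4*o (w(o, A) = 4*o + A = A + 4*o)
w(-19, V(7)) + M = (-2 + 4*(-19)) - 35651 = (-2 - 76) - 35651 = -78 - 35651 = -35729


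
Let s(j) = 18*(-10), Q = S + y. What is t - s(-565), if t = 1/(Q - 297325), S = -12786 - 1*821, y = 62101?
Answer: 44789579/248831 ≈ 180.00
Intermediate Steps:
S = -13607 (S = -12786 - 821 = -13607)
Q = 48494 (Q = -13607 + 62101 = 48494)
s(j) = -180
t = -1/248831 (t = 1/(48494 - 297325) = 1/(-248831) = -1/248831 ≈ -4.0188e-6)
t - s(-565) = -1/248831 - 1*(-180) = -1/248831 + 180 = 44789579/248831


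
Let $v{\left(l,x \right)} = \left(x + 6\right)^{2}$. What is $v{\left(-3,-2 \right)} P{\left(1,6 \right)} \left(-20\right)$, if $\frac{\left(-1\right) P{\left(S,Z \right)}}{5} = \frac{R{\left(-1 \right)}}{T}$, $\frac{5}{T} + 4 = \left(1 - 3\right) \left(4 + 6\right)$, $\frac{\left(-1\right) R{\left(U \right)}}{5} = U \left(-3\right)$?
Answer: $115200$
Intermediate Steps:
$R{\left(U \right)} = 15 U$ ($R{\left(U \right)} = - 5 U \left(-3\right) = - 5 \left(- 3 U\right) = 15 U$)
$T = - \frac{5}{24}$ ($T = \frac{5}{-4 + \left(1 - 3\right) \left(4 + 6\right)} = \frac{5}{-4 - 20} = \frac{5}{-24} = 5 \left(- \frac{1}{24}\right) = - \frac{5}{24} \approx -0.20833$)
$v{\left(l,x \right)} = \left(6 + x\right)^{2}$
$P{\left(S,Z \right)} = -360$ ($P{\left(S,Z \right)} = - 5 \frac{15 \left(-1\right)}{- \frac{5}{24}} = - 5 \left(\left(-15\right) \left(- \frac{24}{5}\right)\right) = \left(-5\right) 72 = -360$)
$v{\left(-3,-2 \right)} P{\left(1,6 \right)} \left(-20\right) = \left(6 - 2\right)^{2} \left(-360\right) \left(-20\right) = 4^{2} \left(-360\right) \left(-20\right) = 16 \left(-360\right) \left(-20\right) = \left(-5760\right) \left(-20\right) = 115200$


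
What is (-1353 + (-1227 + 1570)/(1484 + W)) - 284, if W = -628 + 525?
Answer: -2260354/1381 ≈ -1636.8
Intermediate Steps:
W = -103
(-1353 + (-1227 + 1570)/(1484 + W)) - 284 = (-1353 + (-1227 + 1570)/(1484 - 103)) - 284 = (-1353 + 343/1381) - 284 = -1868150/1381 - 284 = -2260354/1381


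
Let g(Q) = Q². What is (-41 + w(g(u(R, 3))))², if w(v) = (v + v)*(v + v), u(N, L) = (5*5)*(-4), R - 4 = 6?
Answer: 159999967200001681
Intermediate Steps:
R = 10 (R = 4 + 6 = 10)
u(N, L) = -100 (u(N, L) = 25*(-4) = -100)
w(v) = 4*v² (w(v) = (2*v)*(2*v) = 4*v²)
(-41 + w(g(u(R, 3))))² = (-41 + 4*((-100)²)²)² = (-41 + 4*10000²)² = (-41 + 4*100000000)² = (-41 + 400000000)² = 399999959² = 159999967200001681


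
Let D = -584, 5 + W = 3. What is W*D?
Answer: 1168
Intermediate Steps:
W = -2 (W = -5 + 3 = -2)
W*D = -2*(-584) = 1168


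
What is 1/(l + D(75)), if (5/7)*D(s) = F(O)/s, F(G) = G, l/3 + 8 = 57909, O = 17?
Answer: 375/65138744 ≈ 5.7569e-6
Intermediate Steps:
l = 173703 (l = -24 + 3*57909 = -24 + 173727 = 173703)
D(s) = 119/(5*s) (D(s) = 7*(17/s)/5 = 119/(5*s))
1/(l + D(75)) = 1/(173703 + (119/5)/75) = 1/(173703 + (119/5)*(1/75)) = 1/(173703 + 119/375) = 1/(65138744/375) = 375/65138744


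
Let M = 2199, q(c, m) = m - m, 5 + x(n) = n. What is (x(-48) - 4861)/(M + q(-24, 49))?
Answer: -1638/733 ≈ -2.2347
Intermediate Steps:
x(n) = -5 + n
q(c, m) = 0
(x(-48) - 4861)/(M + q(-24, 49)) = ((-5 - 48) - 4861)/(2199 + 0) = (-53 - 4861)/2199 = -4914*1/2199 = -1638/733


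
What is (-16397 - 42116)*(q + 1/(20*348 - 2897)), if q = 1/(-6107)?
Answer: -119600572/24812741 ≈ -4.8201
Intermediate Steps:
q = -1/6107 ≈ -0.00016375
(-16397 - 42116)*(q + 1/(20*348 - 2897)) = (-16397 - 42116)*(-1/6107 + 1/(20*348 - 2897)) = -58513*(-1/6107 + 1/(6960 - 2897)) = -58513*(-1/6107 + 1/4063) = -58513*2044/24812741 = -119600572/24812741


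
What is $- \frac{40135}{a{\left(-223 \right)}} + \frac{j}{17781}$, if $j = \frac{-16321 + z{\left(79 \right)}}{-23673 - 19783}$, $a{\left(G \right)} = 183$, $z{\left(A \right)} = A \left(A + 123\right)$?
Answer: $- \frac{10337319558977}{47134159296} \approx -219.32$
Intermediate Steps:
$z{\left(A \right)} = A \left(123 + A\right)$
$j = \frac{363}{43456}$ ($j = \frac{-16321 + 79 \left(123 + 79\right)}{-23673 - 19783} = \frac{-16321 + 79 \cdot 202}{-43456} = \left(-16321 + 15958\right) \left(- \frac{1}{43456}\right) = \left(-363\right) \left(- \frac{1}{43456}\right) = \frac{363}{43456} \approx 0.0083533$)
$- \frac{40135}{a{\left(-223 \right)}} + \frac{j}{17781} = - \frac{40135}{183} + \frac{363}{43456 \cdot 17781} = \left(-40135\right) \frac{1}{183} + \frac{363}{43456} \cdot \frac{1}{17781} = - \frac{40135}{183} + \frac{121}{257563712} = - \frac{10337319558977}{47134159296}$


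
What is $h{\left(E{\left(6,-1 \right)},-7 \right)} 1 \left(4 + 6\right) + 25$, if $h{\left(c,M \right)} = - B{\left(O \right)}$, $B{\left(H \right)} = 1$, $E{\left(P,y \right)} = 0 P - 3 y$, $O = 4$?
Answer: $15$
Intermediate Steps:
$E{\left(P,y \right)} = - 3 y$ ($E{\left(P,y \right)} = 0 - 3 y = - 3 y$)
$h{\left(c,M \right)} = -1$ ($h{\left(c,M \right)} = \left(-1\right) 1 = -1$)
$h{\left(E{\left(6,-1 \right)},-7 \right)} 1 \left(4 + 6\right) + 25 = - 1 \left(4 + 6\right) + 25 = - 1 \cdot 10 + 25 = \left(-1\right) 10 + 25 = -10 + 25 = 15$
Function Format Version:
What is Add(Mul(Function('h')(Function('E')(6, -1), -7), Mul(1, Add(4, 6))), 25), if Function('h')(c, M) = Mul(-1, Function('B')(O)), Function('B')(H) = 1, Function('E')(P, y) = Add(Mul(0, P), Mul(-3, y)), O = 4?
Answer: 15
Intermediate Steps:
Function('E')(P, y) = Mul(-3, y) (Function('E')(P, y) = Add(0, Mul(-3, y)) = Mul(-3, y))
Function('h')(c, M) = -1 (Function('h')(c, M) = Mul(-1, 1) = -1)
Add(Mul(Function('h')(Function('E')(6, -1), -7), Mul(1, Add(4, 6))), 25) = Add(Mul(-1, Mul(1, Add(4, 6))), 25) = Add(Mul(-1, Mul(1, 10)), 25) = Add(Mul(-1, 10), 25) = Add(-10, 25) = 15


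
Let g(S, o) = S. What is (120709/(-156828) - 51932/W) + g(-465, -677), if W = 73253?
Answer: -5358963178133/11488121484 ≈ -466.48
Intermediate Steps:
(120709/(-156828) - 51932/W) + g(-465, -677) = (120709/(-156828) - 51932/73253) - 465 = (120709*(-1/156828) - 51932*1/73253) - 465 = (-120709/156828 - 51932/73253) - 465 = -16986688073/11488121484 - 465 = -5358963178133/11488121484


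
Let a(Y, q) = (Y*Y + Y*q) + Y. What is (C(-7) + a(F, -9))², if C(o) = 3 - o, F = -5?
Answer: 5625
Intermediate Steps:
a(Y, q) = Y + Y² + Y*q (a(Y, q) = (Y² + Y*q) + Y = Y + Y² + Y*q)
(C(-7) + a(F, -9))² = ((3 - 1*(-7)) - 5*(1 - 5 - 9))² = ((3 + 7) - 5*(-13))² = (10 + 65)² = 75² = 5625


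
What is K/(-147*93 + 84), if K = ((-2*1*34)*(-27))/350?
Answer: -306/792575 ≈ -0.00038608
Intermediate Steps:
K = 918/175 (K = (-2*34*(-27))*(1/350) = -68*(-27)*(1/350) = 1836*(1/350) = 918/175 ≈ 5.2457)
K/(-147*93 + 84) = 918/(175*(-147*93 + 84)) = 918/(175*(-13671 + 84)) = (918/175)/(-13587) = (918/175)*(-1/13587) = -306/792575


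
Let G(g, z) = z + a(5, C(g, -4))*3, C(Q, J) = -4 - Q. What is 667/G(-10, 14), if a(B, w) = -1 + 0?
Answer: 667/11 ≈ 60.636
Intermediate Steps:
a(B, w) = -1
G(g, z) = -3 + z (G(g, z) = z - 1*3 = z - 3 = -3 + z)
667/G(-10, 14) = 667/(-3 + 14) = 667/11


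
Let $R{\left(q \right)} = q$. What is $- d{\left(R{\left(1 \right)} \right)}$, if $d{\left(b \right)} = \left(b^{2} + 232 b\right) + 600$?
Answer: $-833$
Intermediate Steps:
$d{\left(b \right)} = 600 + b^{2} + 232 b$
$- d{\left(R{\left(1 \right)} \right)} = - (600 + 1^{2} + 232 \cdot 1) = - (600 + 1 + 232) = \left(-1\right) 833 = -833$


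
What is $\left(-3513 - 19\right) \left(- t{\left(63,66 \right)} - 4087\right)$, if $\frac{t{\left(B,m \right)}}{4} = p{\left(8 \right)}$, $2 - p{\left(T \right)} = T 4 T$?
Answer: $10846772$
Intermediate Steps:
$p{\left(T \right)} = 2 - 4 T^{2}$ ($p{\left(T \right)} = 2 - T 4 T = 2 - 4 T T = 2 - 4 T^{2}$)
$t{\left(B,m \right)} = -1016$ ($t{\left(B,m \right)} = 4 \left(2 - 4 \cdot 8^{2}\right) = 4 \left(2 - 256\right) = 4 \left(-254\right) = -1016$)
$\left(-3513 - 19\right) \left(- t{\left(63,66 \right)} - 4087\right) = \left(-3513 - 19\right) \left(\left(-1\right) \left(-1016\right) - 4087\right) = - 3532 \left(1016 - 4087\right) = \left(-3532\right) \left(-3071\right) = 10846772$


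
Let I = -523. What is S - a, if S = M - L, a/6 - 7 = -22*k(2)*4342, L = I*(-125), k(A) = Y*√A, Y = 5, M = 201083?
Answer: 135666 + 2865720*√2 ≈ 4.1884e+6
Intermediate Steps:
k(A) = 5*√A
L = 65375 (L = -523*(-125) = 65375)
a = 42 - 2865720*√2 (a = 42 + 6*(-22*5*√2*4342) = 42 + 6*(-477620*√2) = 42 - 2865720*√2 ≈ -4.0527e+6)
S = 135708 (S = 201083 - 1*65375 = 201083 - 65375 = 135708)
S - a = 135708 - (42 - 2865720*√2) = 135708 + (-42 + 2865720*√2) = 135666 + 2865720*√2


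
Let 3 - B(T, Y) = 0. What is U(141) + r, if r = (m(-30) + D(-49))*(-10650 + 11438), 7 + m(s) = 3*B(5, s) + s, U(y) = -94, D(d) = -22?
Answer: -39494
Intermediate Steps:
B(T, Y) = 3 (B(T, Y) = 3 - 1*0 = 3 + 0 = 3)
m(s) = 2 + s (m(s) = -7 + (3*3 + s) = -7 + (9 + s) = 2 + s)
r = -39400 (r = ((2 - 30) - 22)*(-10650 + 11438) = (-28 - 22)*788 = -50*788 = -39400)
U(141) + r = -94 - 39400 = -39494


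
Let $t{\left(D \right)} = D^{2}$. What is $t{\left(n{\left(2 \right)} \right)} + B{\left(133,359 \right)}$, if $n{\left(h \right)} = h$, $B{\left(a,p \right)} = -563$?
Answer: $-559$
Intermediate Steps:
$t{\left(n{\left(2 \right)} \right)} + B{\left(133,359 \right)} = 2^{2} - 563 = 4 - 563 = -559$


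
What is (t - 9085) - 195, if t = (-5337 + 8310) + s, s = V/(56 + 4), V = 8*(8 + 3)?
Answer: -94583/15 ≈ -6305.5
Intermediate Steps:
V = 88 (V = 8*11 = 88)
s = 22/15 (s = 88/(56 + 4) = 88/60 = (1/60)*88 = 22/15 ≈ 1.4667)
t = 44617/15 (t = (-5337 + 8310) + 22/15 = 2973 + 22/15 = 44617/15 ≈ 2974.5)
(t - 9085) - 195 = (44617/15 - 9085) - 195 = -91658/15 - 195 = -94583/15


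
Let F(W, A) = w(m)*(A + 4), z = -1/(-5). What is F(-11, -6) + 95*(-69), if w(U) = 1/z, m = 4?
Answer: -6565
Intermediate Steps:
z = ⅕ (z = -1*(-⅕) = ⅕ ≈ 0.20000)
w(U) = 5 (w(U) = 1/(⅕) = 1*5 = 5)
F(W, A) = 20 + 5*A (F(W, A) = 5*(A + 4) = 5*(4 + A) = 20 + 5*A)
F(-11, -6) + 95*(-69) = (20 + 5*(-6)) + 95*(-69) = (20 - 30) - 6555 = -10 - 6555 = -6565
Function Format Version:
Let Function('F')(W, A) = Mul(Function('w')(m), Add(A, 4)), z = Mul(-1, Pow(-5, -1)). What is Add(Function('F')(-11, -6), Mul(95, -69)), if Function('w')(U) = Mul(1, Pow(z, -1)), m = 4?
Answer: -6565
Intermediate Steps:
z = Rational(1, 5) (z = Mul(-1, Rational(-1, 5)) = Rational(1, 5) ≈ 0.20000)
Function('w')(U) = 5 (Function('w')(U) = Mul(1, Pow(Rational(1, 5), -1)) = Mul(1, 5) = 5)
Function('F')(W, A) = Add(20, Mul(5, A)) (Function('F')(W, A) = Mul(5, Add(A, 4)) = Mul(5, Add(4, A)) = Add(20, Mul(5, A)))
Add(Function('F')(-11, -6), Mul(95, -69)) = Add(Add(20, Mul(5, -6)), Mul(95, -69)) = Add(Add(20, -30), -6555) = Add(-10, -6555) = -6565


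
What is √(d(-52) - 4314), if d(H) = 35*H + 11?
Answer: I*√6123 ≈ 78.25*I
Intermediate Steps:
d(H) = 11 + 35*H
√(d(-52) - 4314) = √((11 + 35*(-52)) - 4314) = √((11 - 1820) - 4314) = √(-1809 - 4314) = √(-6123) = I*√6123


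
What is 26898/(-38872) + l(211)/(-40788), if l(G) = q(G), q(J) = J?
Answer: -69082351/99094446 ≈ -0.69714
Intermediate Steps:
l(G) = G
26898/(-38872) + l(211)/(-40788) = 26898/(-38872) + 211/(-40788) = 26898*(-1/38872) + 211*(-1/40788) = -13449/19436 - 211/40788 = -69082351/99094446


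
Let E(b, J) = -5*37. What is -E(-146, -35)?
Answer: 185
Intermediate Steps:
E(b, J) = -185
-E(-146, -35) = -1*(-185) = 185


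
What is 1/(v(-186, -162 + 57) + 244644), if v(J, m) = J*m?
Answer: 1/264174 ≈ 3.7854e-6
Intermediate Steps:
1/(v(-186, -162 + 57) + 244644) = 1/(-186*(-162 + 57) + 244644) = 1/(-186*(-105) + 244644) = 1/(19530 + 244644) = 1/264174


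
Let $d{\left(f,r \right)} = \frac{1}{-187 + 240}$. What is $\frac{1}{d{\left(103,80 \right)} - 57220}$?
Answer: $- \frac{53}{3032659} \approx -1.7476 \cdot 10^{-5}$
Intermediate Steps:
$d{\left(f,r \right)} = \frac{1}{53}$
$\frac{1}{d{\left(103,80 \right)} - 57220} = \frac{1}{\frac{1}{53} - 57220} = \frac{1}{- \frac{3032659}{53}} = - \frac{53}{3032659}$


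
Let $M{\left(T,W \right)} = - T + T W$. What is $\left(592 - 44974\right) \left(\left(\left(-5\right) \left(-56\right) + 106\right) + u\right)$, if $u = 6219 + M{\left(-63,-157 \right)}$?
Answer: $-734921538$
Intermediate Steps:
$u = 16173$ ($u = 6219 - 63 \left(-1 - 157\right) = 6219 - -9954 = 6219 + 9954 = 16173$)
$\left(592 - 44974\right) \left(\left(\left(-5\right) \left(-56\right) + 106\right) + u\right) = \left(592 - 44974\right) \left(\left(\left(-5\right) \left(-56\right) + 106\right) + 16173\right) = - 44382 \left(\left(280 + 106\right) + 16173\right) = - 44382 \left(386 + 16173\right) = \left(-44382\right) 16559 = -734921538$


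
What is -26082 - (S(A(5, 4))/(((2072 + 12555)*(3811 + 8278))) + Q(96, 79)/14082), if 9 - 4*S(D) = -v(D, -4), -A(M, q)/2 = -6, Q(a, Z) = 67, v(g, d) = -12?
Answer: -129891563499715223/4980121915692 ≈ -26082.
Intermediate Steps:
A(M, q) = 12 (A(M, q) = -2*(-6) = 12)
S(D) = -3/4 (S(D) = 9/4 - (-1)*(-12)/4 = 9/4 - 1/4*12 = 9/4 - 3 = -3/4)
-26082 - (S(A(5, 4))/(((2072 + 12555)*(3811 + 8278))) + Q(96, 79)/14082) = -26082 - (-3*1/((2072 + 12555)*(3811 + 8278))/4 + 67/14082) = -26082 - (-3/(4*(14627*12089)) + 67*(1/14082)) = -26082 - (-3/4/176825803 + 67/14082) = -26082 - (-3/4*1/176825803 + 67/14082) = -26082 - (-3/707303212 + 67/14082) = -26082 - 1*23694636479/4980121915692 = -26082 - 23694636479/4980121915692 = -129891563499715223/4980121915692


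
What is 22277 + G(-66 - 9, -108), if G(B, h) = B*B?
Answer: 27902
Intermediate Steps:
G(B, h) = B²
22277 + G(-66 - 9, -108) = 22277 + (-66 - 9)² = 22277 + (-75)² = 22277 + 5625 = 27902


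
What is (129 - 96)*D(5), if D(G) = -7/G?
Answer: -231/5 ≈ -46.200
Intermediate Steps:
(129 - 96)*D(5) = (129 - 96)*(-7/5) = 33*(-7*⅕) = 33*(-7/5) = -231/5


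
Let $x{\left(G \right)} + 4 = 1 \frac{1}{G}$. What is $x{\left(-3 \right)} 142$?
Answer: $- \frac{1846}{3} \approx -615.33$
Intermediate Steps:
$x{\left(G \right)} = -4 + \frac{1}{G}$ ($x{\left(G \right)} = -4 + 1 \frac{1}{G} = -4 + \frac{1}{G}$)
$x{\left(-3 \right)} 142 = \left(-4 + \frac{1}{-3}\right) 142 = \left(-4 - \frac{1}{3}\right) 142 = \left(- \frac{13}{3}\right) 142 = - \frac{1846}{3}$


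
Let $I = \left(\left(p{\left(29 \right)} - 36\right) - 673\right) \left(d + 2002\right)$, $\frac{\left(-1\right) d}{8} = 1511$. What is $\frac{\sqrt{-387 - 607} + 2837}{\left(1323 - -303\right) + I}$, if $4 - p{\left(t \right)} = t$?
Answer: $\frac{2837}{7404750} + \frac{i \sqrt{994}}{7404750} \approx 0.00038313 + 4.2578 \cdot 10^{-6} i$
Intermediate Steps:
$d = -12088$ ($d = \left(-8\right) 1511 = -12088$)
$p{\left(t \right)} = 4 - t$
$I = 7403124$ ($I = \left(\left(\left(4 - 29\right) - 36\right) - 673\right) \left(-12088 + 2002\right) = \left(\left(\left(4 - 29\right) - 36\right) - 673\right) \left(-10086\right) = \left(\left(-25 - 36\right) - 673\right) \left(-10086\right) = \left(-61 - 673\right) \left(-10086\right) = \left(-734\right) \left(-10086\right) = 7403124$)
$\frac{\sqrt{-387 - 607} + 2837}{\left(1323 - -303\right) + I} = \frac{\sqrt{-387 - 607} + 2837}{\left(1323 - -303\right) + 7403124} = \frac{\sqrt{-994} + 2837}{\left(1323 + 303\right) + 7403124} = \frac{i \sqrt{994} + 2837}{1626 + 7403124} = \frac{2837 + i \sqrt{994}}{7404750} = \left(2837 + i \sqrt{994}\right) \frac{1}{7404750} = \frac{2837}{7404750} + \frac{i \sqrt{994}}{7404750}$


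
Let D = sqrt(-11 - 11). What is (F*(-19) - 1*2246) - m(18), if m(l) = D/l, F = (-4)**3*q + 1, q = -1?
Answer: -3481 - I*sqrt(22)/18 ≈ -3481.0 - 0.26058*I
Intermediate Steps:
D = I*sqrt(22) (D = sqrt(-22) = I*sqrt(22) ≈ 4.6904*I)
F = 65 (F = (-4)**3*(-1) + 1 = -64*(-1) + 1 = 64 + 1 = 65)
m(l) = I*sqrt(22)/l (m(l) = (I*sqrt(22))/l = I*sqrt(22)/l)
(F*(-19) - 1*2246) - m(18) = (65*(-19) - 1*2246) - I*sqrt(22)/18 = (-1235 - 2246) - I*sqrt(22)/18 = -3481 - I*sqrt(22)/18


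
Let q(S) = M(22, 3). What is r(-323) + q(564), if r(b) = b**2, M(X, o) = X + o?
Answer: 104354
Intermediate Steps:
q(S) = 25 (q(S) = 22 + 3 = 25)
r(-323) + q(564) = (-323)**2 + 25 = 104329 + 25 = 104354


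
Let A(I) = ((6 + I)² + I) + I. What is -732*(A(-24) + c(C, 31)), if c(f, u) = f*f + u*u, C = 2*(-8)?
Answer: -1092876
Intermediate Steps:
C = -16
A(I) = (6 + I)² + 2*I (A(I) = (I + (6 + I)²) + I = (6 + I)² + 2*I)
c(f, u) = f² + u²
-732*(A(-24) + c(C, 31)) = -732*(((6 - 24)² + 2*(-24)) + ((-16)² + 31²)) = -732*(((-18)² - 48) + (256 + 961)) = -732*((324 - 48) + 1217) = -732*(276 + 1217) = -732*1493 = -1092876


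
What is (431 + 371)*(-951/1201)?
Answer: -762702/1201 ≈ -635.06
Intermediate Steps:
(431 + 371)*(-951/1201) = 802*(-951*1/1201) = 802*(-951/1201) = -762702/1201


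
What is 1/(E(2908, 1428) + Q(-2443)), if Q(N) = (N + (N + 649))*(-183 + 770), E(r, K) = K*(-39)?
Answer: -1/2542811 ≈ -3.9327e-7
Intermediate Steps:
E(r, K) = -39*K
Q(N) = 380963 + 1174*N (Q(N) = (N + (649 + N))*587 = (649 + 2*N)*587 = 380963 + 1174*N)
1/(E(2908, 1428) + Q(-2443)) = 1/(-39*1428 + (380963 + 1174*(-2443))) = 1/(-55692 + (380963 - 2868082)) = 1/(-55692 - 2487119) = 1/(-2542811) = -1/2542811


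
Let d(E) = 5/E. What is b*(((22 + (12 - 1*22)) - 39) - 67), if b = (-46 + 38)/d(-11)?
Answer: -8272/5 ≈ -1654.4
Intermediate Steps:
b = 88/5 (b = (-46 + 38)/((5/(-11))) = -8/(5*(-1/11)) = -8/(-5/11) = -8*(-11/5) = 88/5 ≈ 17.600)
b*(((22 + (12 - 1*22)) - 39) - 67) = 88*(((22 + (12 - 1*22)) - 39) - 67)/5 = 88*(((22 + (12 - 22)) - 39) - 67)/5 = 88*(((22 - 10) - 39) - 67)/5 = 88*((12 - 39) - 67)/5 = 88*(-27 - 67)/5 = (88/5)*(-94) = -8272/5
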